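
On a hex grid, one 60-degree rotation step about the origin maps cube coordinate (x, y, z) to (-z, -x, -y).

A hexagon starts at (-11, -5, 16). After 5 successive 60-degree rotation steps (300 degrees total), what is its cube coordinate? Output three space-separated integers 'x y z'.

Answer: 5 -16 11

Derivation:
Start: (-11, -5, 16)
Step 1: (-11, -5, 16) -> (-(16), -(-11), -(-5)) = (-16, 11, 5)
Step 2: (-16, 11, 5) -> (-(5), -(-16), -(11)) = (-5, 16, -11)
Step 3: (-5, 16, -11) -> (-(-11), -(-5), -(16)) = (11, 5, -16)
Step 4: (11, 5, -16) -> (-(-16), -(11), -(5)) = (16, -11, -5)
Step 5: (16, -11, -5) -> (-(-5), -(16), -(-11)) = (5, -16, 11)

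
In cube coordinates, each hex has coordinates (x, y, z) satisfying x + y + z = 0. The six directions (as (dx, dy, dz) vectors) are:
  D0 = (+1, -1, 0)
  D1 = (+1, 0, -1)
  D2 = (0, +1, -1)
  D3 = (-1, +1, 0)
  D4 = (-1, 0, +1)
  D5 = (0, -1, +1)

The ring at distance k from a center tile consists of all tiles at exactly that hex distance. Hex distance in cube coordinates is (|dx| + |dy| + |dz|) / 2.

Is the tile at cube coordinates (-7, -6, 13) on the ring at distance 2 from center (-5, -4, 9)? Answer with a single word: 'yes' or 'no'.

Answer: no

Derivation:
|px - cx| = |-7 - (-5)| = 2
|py - cy| = |-6 - (-4)| = 2
|pz - cz| = |13 - 9| = 4
distance = (2+2+4)/2 = 8/2 = 4
radius = 2; distance != radius -> no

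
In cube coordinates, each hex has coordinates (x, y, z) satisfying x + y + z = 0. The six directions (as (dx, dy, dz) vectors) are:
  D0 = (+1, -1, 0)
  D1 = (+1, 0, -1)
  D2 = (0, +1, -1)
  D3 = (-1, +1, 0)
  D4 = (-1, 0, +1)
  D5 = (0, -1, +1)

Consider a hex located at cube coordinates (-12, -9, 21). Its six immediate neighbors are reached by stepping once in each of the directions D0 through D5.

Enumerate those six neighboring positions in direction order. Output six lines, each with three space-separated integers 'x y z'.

Center: (-12, -9, 21). Add each direction:
  D0: (-12, -9, 21) + (1, -1, 0) = (-11, -10, 21)
  D1: (-12, -9, 21) + (1, 0, -1) = (-11, -9, 20)
  D2: (-12, -9, 21) + (0, 1, -1) = (-12, -8, 20)
  D3: (-12, -9, 21) + (-1, 1, 0) = (-13, -8, 21)
  D4: (-12, -9, 21) + (-1, 0, 1) = (-13, -9, 22)
  D5: (-12, -9, 21) + (0, -1, 1) = (-12, -10, 22)

Answer: -11 -10 21
-11 -9 20
-12 -8 20
-13 -8 21
-13 -9 22
-12 -10 22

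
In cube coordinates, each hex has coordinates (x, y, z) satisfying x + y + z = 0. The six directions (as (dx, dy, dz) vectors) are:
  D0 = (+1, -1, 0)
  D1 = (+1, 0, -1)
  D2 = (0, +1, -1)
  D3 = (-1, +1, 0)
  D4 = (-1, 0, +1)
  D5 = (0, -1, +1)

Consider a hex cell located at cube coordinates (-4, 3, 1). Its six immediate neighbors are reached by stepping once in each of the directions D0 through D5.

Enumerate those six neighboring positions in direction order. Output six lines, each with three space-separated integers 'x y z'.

Answer: -3 2 1
-3 3 0
-4 4 0
-5 4 1
-5 3 2
-4 2 2

Derivation:
Center: (-4, 3, 1). Add each direction:
  D0: (-4, 3, 1) + (1, -1, 0) = (-3, 2, 1)
  D1: (-4, 3, 1) + (1, 0, -1) = (-3, 3, 0)
  D2: (-4, 3, 1) + (0, 1, -1) = (-4, 4, 0)
  D3: (-4, 3, 1) + (-1, 1, 0) = (-5, 4, 1)
  D4: (-4, 3, 1) + (-1, 0, 1) = (-5, 3, 2)
  D5: (-4, 3, 1) + (0, -1, 1) = (-4, 2, 2)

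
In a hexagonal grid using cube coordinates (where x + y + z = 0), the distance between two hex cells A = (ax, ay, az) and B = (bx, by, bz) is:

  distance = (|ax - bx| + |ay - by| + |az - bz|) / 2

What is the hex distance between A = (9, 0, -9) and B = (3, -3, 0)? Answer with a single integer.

Answer: 9

Derivation:
|ax - bx| = |9 - 3| = 6
|ay - by| = |0 - (-3)| = 3
|az - bz| = |-9 - 0| = 9
distance = (6 + 3 + 9) / 2 = 18 / 2 = 9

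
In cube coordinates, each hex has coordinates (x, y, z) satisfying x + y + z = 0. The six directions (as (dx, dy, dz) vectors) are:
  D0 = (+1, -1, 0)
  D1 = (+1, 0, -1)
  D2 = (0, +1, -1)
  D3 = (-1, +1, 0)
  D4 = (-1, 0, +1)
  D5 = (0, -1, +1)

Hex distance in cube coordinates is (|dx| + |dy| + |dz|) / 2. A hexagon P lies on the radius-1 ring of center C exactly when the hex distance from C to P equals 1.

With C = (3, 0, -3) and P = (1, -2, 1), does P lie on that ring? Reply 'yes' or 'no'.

Answer: no

Derivation:
|px - cx| = |1 - 3| = 2
|py - cy| = |-2 - 0| = 2
|pz - cz| = |1 - (-3)| = 4
distance = (2+2+4)/2 = 8/2 = 4
radius = 1; distance != radius -> no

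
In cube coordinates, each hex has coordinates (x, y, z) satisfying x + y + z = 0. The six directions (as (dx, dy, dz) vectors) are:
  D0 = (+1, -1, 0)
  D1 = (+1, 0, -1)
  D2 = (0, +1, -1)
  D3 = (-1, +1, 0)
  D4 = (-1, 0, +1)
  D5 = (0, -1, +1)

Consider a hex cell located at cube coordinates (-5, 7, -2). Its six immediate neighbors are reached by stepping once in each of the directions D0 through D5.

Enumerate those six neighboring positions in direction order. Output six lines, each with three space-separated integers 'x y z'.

Answer: -4 6 -2
-4 7 -3
-5 8 -3
-6 8 -2
-6 7 -1
-5 6 -1

Derivation:
Center: (-5, 7, -2). Add each direction:
  D0: (-5, 7, -2) + (1, -1, 0) = (-4, 6, -2)
  D1: (-5, 7, -2) + (1, 0, -1) = (-4, 7, -3)
  D2: (-5, 7, -2) + (0, 1, -1) = (-5, 8, -3)
  D3: (-5, 7, -2) + (-1, 1, 0) = (-6, 8, -2)
  D4: (-5, 7, -2) + (-1, 0, 1) = (-6, 7, -1)
  D5: (-5, 7, -2) + (0, -1, 1) = (-5, 6, -1)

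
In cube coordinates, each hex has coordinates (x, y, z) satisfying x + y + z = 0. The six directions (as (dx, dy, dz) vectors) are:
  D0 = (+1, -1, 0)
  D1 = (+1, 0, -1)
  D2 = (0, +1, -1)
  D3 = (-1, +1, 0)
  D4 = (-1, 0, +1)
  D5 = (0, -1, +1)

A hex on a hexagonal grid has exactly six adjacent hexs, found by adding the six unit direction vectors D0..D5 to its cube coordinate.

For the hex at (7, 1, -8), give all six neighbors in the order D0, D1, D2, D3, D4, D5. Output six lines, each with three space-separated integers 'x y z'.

Answer: 8 0 -8
8 1 -9
7 2 -9
6 2 -8
6 1 -7
7 0 -7

Derivation:
Center: (7, 1, -8). Add each direction:
  D0: (7, 1, -8) + (1, -1, 0) = (8, 0, -8)
  D1: (7, 1, -8) + (1, 0, -1) = (8, 1, -9)
  D2: (7, 1, -8) + (0, 1, -1) = (7, 2, -9)
  D3: (7, 1, -8) + (-1, 1, 0) = (6, 2, -8)
  D4: (7, 1, -8) + (-1, 0, 1) = (6, 1, -7)
  D5: (7, 1, -8) + (0, -1, 1) = (7, 0, -7)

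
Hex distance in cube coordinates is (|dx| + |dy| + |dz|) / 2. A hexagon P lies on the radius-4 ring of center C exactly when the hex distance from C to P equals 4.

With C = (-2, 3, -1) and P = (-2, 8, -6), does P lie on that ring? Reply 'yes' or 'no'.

|px - cx| = |-2 - (-2)| = 0
|py - cy| = |8 - 3| = 5
|pz - cz| = |-6 - (-1)| = 5
distance = (0+5+5)/2 = 10/2 = 5
radius = 4; distance != radius -> no

Answer: no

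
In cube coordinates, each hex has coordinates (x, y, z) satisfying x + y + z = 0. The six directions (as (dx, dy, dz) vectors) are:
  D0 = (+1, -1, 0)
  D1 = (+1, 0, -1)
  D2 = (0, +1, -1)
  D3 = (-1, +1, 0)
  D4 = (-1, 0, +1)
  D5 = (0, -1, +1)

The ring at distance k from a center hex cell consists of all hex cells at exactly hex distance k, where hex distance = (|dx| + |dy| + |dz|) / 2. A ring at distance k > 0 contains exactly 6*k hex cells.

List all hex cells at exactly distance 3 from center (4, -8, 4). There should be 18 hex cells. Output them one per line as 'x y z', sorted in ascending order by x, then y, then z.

Answer: 1 -8 7
1 -7 6
1 -6 5
1 -5 4
2 -9 7
2 -5 3
3 -10 7
3 -5 2
4 -11 7
4 -5 1
5 -11 6
5 -6 1
6 -11 5
6 -7 1
7 -11 4
7 -10 3
7 -9 2
7 -8 1

Derivation:
Walk ring at distance 3 from (4, -8, 4):
Start at center + D4*3 = (1, -8, 7)
  hex 0: (1, -8, 7)
  hex 1: (2, -9, 7)
  hex 2: (3, -10, 7)
  hex 3: (4, -11, 7)
  hex 4: (5, -11, 6)
  hex 5: (6, -11, 5)
  hex 6: (7, -11, 4)
  hex 7: (7, -10, 3)
  hex 8: (7, -9, 2)
  hex 9: (7, -8, 1)
  hex 10: (6, -7, 1)
  hex 11: (5, -6, 1)
  hex 12: (4, -5, 1)
  hex 13: (3, -5, 2)
  hex 14: (2, -5, 3)
  hex 15: (1, -5, 4)
  hex 16: (1, -6, 5)
  hex 17: (1, -7, 6)
Sorted: 18 hexes.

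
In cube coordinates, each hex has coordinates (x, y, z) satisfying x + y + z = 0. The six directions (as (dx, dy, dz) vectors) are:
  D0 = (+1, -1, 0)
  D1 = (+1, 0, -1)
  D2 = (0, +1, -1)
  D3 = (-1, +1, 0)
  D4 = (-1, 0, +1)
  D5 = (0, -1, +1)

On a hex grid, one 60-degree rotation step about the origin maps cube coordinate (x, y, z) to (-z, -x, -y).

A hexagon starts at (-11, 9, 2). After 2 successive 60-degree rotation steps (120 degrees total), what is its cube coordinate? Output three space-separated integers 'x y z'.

Start: (-11, 9, 2)
Step 1: (-11, 9, 2) -> (-(2), -(-11), -(9)) = (-2, 11, -9)
Step 2: (-2, 11, -9) -> (-(-9), -(-2), -(11)) = (9, 2, -11)

Answer: 9 2 -11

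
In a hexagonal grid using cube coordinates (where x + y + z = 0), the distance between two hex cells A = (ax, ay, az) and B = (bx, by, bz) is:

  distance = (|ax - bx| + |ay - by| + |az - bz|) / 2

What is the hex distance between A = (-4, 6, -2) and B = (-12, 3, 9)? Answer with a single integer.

|ax - bx| = |-4 - (-12)| = 8
|ay - by| = |6 - 3| = 3
|az - bz| = |-2 - 9| = 11
distance = (8 + 3 + 11) / 2 = 22 / 2 = 11

Answer: 11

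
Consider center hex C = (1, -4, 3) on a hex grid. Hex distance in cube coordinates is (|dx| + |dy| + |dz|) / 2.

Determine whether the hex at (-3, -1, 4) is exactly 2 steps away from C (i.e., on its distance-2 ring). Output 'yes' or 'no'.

|px - cx| = |-3 - 1| = 4
|py - cy| = |-1 - (-4)| = 3
|pz - cz| = |4 - 3| = 1
distance = (4+3+1)/2 = 8/2 = 4
radius = 2; distance != radius -> no

Answer: no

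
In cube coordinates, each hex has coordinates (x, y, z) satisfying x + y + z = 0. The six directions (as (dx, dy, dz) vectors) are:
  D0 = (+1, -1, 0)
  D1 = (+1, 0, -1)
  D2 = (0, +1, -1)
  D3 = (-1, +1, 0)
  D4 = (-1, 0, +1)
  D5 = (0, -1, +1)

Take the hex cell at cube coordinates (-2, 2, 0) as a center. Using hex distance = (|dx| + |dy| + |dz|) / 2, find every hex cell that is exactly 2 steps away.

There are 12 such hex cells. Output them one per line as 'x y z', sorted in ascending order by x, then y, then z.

Answer: -4 2 2
-4 3 1
-4 4 0
-3 1 2
-3 4 -1
-2 0 2
-2 4 -2
-1 0 1
-1 3 -2
0 0 0
0 1 -1
0 2 -2

Derivation:
Walk ring at distance 2 from (-2, 2, 0):
Start at center + D4*2 = (-4, 2, 2)
  hex 0: (-4, 2, 2)
  hex 1: (-3, 1, 2)
  hex 2: (-2, 0, 2)
  hex 3: (-1, 0, 1)
  hex 4: (0, 0, 0)
  hex 5: (0, 1, -1)
  hex 6: (0, 2, -2)
  hex 7: (-1, 3, -2)
  hex 8: (-2, 4, -2)
  hex 9: (-3, 4, -1)
  hex 10: (-4, 4, 0)
  hex 11: (-4, 3, 1)
Sorted: 12 hexes.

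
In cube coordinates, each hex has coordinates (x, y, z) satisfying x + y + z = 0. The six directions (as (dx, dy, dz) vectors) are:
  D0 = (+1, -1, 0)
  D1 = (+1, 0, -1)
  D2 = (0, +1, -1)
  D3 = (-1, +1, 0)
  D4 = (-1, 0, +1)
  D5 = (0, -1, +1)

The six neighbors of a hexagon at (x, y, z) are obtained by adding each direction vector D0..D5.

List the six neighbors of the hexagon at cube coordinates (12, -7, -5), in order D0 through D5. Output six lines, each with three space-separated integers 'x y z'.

Center: (12, -7, -5). Add each direction:
  D0: (12, -7, -5) + (1, -1, 0) = (13, -8, -5)
  D1: (12, -7, -5) + (1, 0, -1) = (13, -7, -6)
  D2: (12, -7, -5) + (0, 1, -1) = (12, -6, -6)
  D3: (12, -7, -5) + (-1, 1, 0) = (11, -6, -5)
  D4: (12, -7, -5) + (-1, 0, 1) = (11, -7, -4)
  D5: (12, -7, -5) + (0, -1, 1) = (12, -8, -4)

Answer: 13 -8 -5
13 -7 -6
12 -6 -6
11 -6 -5
11 -7 -4
12 -8 -4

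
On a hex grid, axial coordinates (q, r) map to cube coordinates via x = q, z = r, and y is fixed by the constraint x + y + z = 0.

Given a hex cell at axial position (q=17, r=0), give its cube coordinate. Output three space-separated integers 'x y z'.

x = q = 17
z = r = 0
y = -x - z = -(17) - (0) = -17

Answer: 17 -17 0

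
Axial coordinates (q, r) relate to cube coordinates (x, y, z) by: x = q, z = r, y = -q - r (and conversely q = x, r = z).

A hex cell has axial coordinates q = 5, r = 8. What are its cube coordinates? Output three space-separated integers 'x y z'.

x = q = 5
z = r = 8
y = -x - z = -(5) - (8) = -13

Answer: 5 -13 8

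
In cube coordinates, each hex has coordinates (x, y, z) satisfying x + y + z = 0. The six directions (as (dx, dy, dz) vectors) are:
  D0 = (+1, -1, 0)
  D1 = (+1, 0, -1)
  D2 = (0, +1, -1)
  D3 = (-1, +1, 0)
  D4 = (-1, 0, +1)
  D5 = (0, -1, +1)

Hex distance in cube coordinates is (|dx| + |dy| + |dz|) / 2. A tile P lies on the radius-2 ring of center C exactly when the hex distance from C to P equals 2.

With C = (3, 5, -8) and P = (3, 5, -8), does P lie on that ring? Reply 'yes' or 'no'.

Answer: no

Derivation:
|px - cx| = |3 - 3| = 0
|py - cy| = |5 - 5| = 0
|pz - cz| = |-8 - (-8)| = 0
distance = (0+0+0)/2 = 0/2 = 0
radius = 2; distance != radius -> no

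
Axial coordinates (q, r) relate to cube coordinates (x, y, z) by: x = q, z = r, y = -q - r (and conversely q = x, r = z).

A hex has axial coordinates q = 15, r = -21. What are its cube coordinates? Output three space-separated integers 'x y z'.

x = q = 15
z = r = -21
y = -x - z = -(15) - (-21) = 6

Answer: 15 6 -21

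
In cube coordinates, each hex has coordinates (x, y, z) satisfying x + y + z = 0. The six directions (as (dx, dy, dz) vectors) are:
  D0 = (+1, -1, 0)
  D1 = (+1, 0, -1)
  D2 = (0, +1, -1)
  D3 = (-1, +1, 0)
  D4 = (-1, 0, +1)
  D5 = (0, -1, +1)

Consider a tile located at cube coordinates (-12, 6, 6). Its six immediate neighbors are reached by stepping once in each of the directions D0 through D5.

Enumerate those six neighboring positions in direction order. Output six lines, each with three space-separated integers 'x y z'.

Answer: -11 5 6
-11 6 5
-12 7 5
-13 7 6
-13 6 7
-12 5 7

Derivation:
Center: (-12, 6, 6). Add each direction:
  D0: (-12, 6, 6) + (1, -1, 0) = (-11, 5, 6)
  D1: (-12, 6, 6) + (1, 0, -1) = (-11, 6, 5)
  D2: (-12, 6, 6) + (0, 1, -1) = (-12, 7, 5)
  D3: (-12, 6, 6) + (-1, 1, 0) = (-13, 7, 6)
  D4: (-12, 6, 6) + (-1, 0, 1) = (-13, 6, 7)
  D5: (-12, 6, 6) + (0, -1, 1) = (-12, 5, 7)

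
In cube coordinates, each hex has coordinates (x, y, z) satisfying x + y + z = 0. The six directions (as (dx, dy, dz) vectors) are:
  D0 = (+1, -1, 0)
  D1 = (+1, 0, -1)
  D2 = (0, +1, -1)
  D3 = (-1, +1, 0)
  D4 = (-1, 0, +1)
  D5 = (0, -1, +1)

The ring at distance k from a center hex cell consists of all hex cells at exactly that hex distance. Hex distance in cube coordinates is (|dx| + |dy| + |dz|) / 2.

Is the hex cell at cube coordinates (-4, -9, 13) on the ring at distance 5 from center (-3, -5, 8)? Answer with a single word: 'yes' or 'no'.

|px - cx| = |-4 - (-3)| = 1
|py - cy| = |-9 - (-5)| = 4
|pz - cz| = |13 - 8| = 5
distance = (1+4+5)/2 = 10/2 = 5
radius = 5; distance == radius -> yes

Answer: yes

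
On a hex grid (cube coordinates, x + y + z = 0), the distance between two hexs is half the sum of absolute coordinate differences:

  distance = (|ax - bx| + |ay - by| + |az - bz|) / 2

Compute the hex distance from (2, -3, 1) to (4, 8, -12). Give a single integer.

|ax - bx| = |2 - 4| = 2
|ay - by| = |-3 - 8| = 11
|az - bz| = |1 - (-12)| = 13
distance = (2 + 11 + 13) / 2 = 26 / 2 = 13

Answer: 13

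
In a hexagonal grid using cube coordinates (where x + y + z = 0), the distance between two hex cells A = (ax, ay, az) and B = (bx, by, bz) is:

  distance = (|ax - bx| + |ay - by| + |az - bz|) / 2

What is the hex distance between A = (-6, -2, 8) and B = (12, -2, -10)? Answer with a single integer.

|ax - bx| = |-6 - 12| = 18
|ay - by| = |-2 - (-2)| = 0
|az - bz| = |8 - (-10)| = 18
distance = (18 + 0 + 18) / 2 = 36 / 2 = 18

Answer: 18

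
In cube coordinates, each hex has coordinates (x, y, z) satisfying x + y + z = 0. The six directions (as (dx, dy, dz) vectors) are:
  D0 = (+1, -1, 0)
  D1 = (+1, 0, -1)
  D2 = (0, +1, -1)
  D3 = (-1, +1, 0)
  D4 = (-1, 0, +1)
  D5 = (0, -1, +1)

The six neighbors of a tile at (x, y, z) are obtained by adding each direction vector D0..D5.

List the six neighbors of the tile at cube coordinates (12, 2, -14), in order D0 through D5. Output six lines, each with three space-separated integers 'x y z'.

Answer: 13 1 -14
13 2 -15
12 3 -15
11 3 -14
11 2 -13
12 1 -13

Derivation:
Center: (12, 2, -14). Add each direction:
  D0: (12, 2, -14) + (1, -1, 0) = (13, 1, -14)
  D1: (12, 2, -14) + (1, 0, -1) = (13, 2, -15)
  D2: (12, 2, -14) + (0, 1, -1) = (12, 3, -15)
  D3: (12, 2, -14) + (-1, 1, 0) = (11, 3, -14)
  D4: (12, 2, -14) + (-1, 0, 1) = (11, 2, -13)
  D5: (12, 2, -14) + (0, -1, 1) = (12, 1, -13)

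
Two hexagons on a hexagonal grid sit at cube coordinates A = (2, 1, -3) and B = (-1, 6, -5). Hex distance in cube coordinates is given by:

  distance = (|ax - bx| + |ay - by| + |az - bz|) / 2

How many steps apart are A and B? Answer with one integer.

Answer: 5

Derivation:
|ax - bx| = |2 - (-1)| = 3
|ay - by| = |1 - 6| = 5
|az - bz| = |-3 - (-5)| = 2
distance = (3 + 5 + 2) / 2 = 10 / 2 = 5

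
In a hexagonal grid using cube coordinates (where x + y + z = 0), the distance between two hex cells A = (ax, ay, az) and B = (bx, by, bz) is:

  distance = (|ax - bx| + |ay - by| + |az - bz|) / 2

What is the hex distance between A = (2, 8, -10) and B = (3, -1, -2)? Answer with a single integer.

Answer: 9

Derivation:
|ax - bx| = |2 - 3| = 1
|ay - by| = |8 - (-1)| = 9
|az - bz| = |-10 - (-2)| = 8
distance = (1 + 9 + 8) / 2 = 18 / 2 = 9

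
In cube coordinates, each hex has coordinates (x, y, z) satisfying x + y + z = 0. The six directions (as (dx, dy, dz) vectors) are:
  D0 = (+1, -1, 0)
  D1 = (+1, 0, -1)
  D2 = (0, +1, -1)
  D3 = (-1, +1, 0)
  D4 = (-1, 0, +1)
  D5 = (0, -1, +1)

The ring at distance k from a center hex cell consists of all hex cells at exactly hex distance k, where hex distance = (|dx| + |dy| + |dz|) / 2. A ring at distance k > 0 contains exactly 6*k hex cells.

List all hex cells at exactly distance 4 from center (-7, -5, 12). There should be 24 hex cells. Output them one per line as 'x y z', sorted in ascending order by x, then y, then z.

Answer: -11 -5 16
-11 -4 15
-11 -3 14
-11 -2 13
-11 -1 12
-10 -6 16
-10 -1 11
-9 -7 16
-9 -1 10
-8 -8 16
-8 -1 9
-7 -9 16
-7 -1 8
-6 -9 15
-6 -2 8
-5 -9 14
-5 -3 8
-4 -9 13
-4 -4 8
-3 -9 12
-3 -8 11
-3 -7 10
-3 -6 9
-3 -5 8

Derivation:
Walk ring at distance 4 from (-7, -5, 12):
Start at center + D4*4 = (-11, -5, 16)
  hex 0: (-11, -5, 16)
  hex 1: (-10, -6, 16)
  hex 2: (-9, -7, 16)
  hex 3: (-8, -8, 16)
  hex 4: (-7, -9, 16)
  hex 5: (-6, -9, 15)
  hex 6: (-5, -9, 14)
  hex 7: (-4, -9, 13)
  hex 8: (-3, -9, 12)
  hex 9: (-3, -8, 11)
  hex 10: (-3, -7, 10)
  hex 11: (-3, -6, 9)
  hex 12: (-3, -5, 8)
  hex 13: (-4, -4, 8)
  hex 14: (-5, -3, 8)
  hex 15: (-6, -2, 8)
  hex 16: (-7, -1, 8)
  hex 17: (-8, -1, 9)
  hex 18: (-9, -1, 10)
  hex 19: (-10, -1, 11)
  hex 20: (-11, -1, 12)
  hex 21: (-11, -2, 13)
  hex 22: (-11, -3, 14)
  hex 23: (-11, -4, 15)
Sorted: 24 hexes.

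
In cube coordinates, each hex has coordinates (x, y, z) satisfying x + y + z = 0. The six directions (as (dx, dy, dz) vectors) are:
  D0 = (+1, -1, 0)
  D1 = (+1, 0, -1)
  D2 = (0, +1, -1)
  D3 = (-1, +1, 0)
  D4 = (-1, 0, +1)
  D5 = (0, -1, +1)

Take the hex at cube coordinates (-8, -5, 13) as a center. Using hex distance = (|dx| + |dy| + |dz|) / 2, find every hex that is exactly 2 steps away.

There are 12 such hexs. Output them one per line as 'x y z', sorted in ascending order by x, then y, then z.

Answer: -10 -5 15
-10 -4 14
-10 -3 13
-9 -6 15
-9 -3 12
-8 -7 15
-8 -3 11
-7 -7 14
-7 -4 11
-6 -7 13
-6 -6 12
-6 -5 11

Derivation:
Walk ring at distance 2 from (-8, -5, 13):
Start at center + D4*2 = (-10, -5, 15)
  hex 0: (-10, -5, 15)
  hex 1: (-9, -6, 15)
  hex 2: (-8, -7, 15)
  hex 3: (-7, -7, 14)
  hex 4: (-6, -7, 13)
  hex 5: (-6, -6, 12)
  hex 6: (-6, -5, 11)
  hex 7: (-7, -4, 11)
  hex 8: (-8, -3, 11)
  hex 9: (-9, -3, 12)
  hex 10: (-10, -3, 13)
  hex 11: (-10, -4, 14)
Sorted: 12 hexes.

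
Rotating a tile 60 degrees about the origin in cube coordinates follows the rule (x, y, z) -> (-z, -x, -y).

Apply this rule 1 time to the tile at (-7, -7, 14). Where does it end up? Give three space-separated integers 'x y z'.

Start: (-7, -7, 14)
Step 1: (-7, -7, 14) -> (-(14), -(-7), -(-7)) = (-14, 7, 7)

Answer: -14 7 7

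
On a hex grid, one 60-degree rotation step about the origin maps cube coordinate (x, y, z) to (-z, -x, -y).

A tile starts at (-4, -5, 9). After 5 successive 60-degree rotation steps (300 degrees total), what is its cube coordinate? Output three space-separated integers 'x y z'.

Answer: 5 -9 4

Derivation:
Start: (-4, -5, 9)
Step 1: (-4, -5, 9) -> (-(9), -(-4), -(-5)) = (-9, 4, 5)
Step 2: (-9, 4, 5) -> (-(5), -(-9), -(4)) = (-5, 9, -4)
Step 3: (-5, 9, -4) -> (-(-4), -(-5), -(9)) = (4, 5, -9)
Step 4: (4, 5, -9) -> (-(-9), -(4), -(5)) = (9, -4, -5)
Step 5: (9, -4, -5) -> (-(-5), -(9), -(-4)) = (5, -9, 4)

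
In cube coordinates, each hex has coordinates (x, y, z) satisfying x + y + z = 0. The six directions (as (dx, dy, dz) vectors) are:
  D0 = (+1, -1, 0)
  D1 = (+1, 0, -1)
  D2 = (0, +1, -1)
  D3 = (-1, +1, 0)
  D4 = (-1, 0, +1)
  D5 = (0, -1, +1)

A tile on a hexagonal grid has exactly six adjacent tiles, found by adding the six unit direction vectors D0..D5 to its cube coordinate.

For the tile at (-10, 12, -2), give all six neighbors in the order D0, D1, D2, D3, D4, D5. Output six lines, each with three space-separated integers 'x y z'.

Answer: -9 11 -2
-9 12 -3
-10 13 -3
-11 13 -2
-11 12 -1
-10 11 -1

Derivation:
Center: (-10, 12, -2). Add each direction:
  D0: (-10, 12, -2) + (1, -1, 0) = (-9, 11, -2)
  D1: (-10, 12, -2) + (1, 0, -1) = (-9, 12, -3)
  D2: (-10, 12, -2) + (0, 1, -1) = (-10, 13, -3)
  D3: (-10, 12, -2) + (-1, 1, 0) = (-11, 13, -2)
  D4: (-10, 12, -2) + (-1, 0, 1) = (-11, 12, -1)
  D5: (-10, 12, -2) + (0, -1, 1) = (-10, 11, -1)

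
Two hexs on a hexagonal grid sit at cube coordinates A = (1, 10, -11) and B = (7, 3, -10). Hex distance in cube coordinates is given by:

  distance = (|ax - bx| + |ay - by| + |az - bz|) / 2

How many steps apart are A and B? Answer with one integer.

|ax - bx| = |1 - 7| = 6
|ay - by| = |10 - 3| = 7
|az - bz| = |-11 - (-10)| = 1
distance = (6 + 7 + 1) / 2 = 14 / 2 = 7

Answer: 7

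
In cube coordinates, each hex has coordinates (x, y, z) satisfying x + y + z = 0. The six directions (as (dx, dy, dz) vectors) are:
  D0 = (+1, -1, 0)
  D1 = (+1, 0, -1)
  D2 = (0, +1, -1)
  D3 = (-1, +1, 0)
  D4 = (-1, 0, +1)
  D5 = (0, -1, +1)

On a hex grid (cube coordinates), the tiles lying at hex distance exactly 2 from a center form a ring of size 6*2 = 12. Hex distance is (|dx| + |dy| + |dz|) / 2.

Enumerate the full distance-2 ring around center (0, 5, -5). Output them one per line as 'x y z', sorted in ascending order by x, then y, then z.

Walk ring at distance 2 from (0, 5, -5):
Start at center + D4*2 = (-2, 5, -3)
  hex 0: (-2, 5, -3)
  hex 1: (-1, 4, -3)
  hex 2: (0, 3, -3)
  hex 3: (1, 3, -4)
  hex 4: (2, 3, -5)
  hex 5: (2, 4, -6)
  hex 6: (2, 5, -7)
  hex 7: (1, 6, -7)
  hex 8: (0, 7, -7)
  hex 9: (-1, 7, -6)
  hex 10: (-2, 7, -5)
  hex 11: (-2, 6, -4)
Sorted: 12 hexes.

Answer: -2 5 -3
-2 6 -4
-2 7 -5
-1 4 -3
-1 7 -6
0 3 -3
0 7 -7
1 3 -4
1 6 -7
2 3 -5
2 4 -6
2 5 -7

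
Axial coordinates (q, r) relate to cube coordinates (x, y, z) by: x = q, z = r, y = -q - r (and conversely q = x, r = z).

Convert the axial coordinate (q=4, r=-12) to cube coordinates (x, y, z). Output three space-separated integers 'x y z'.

Answer: 4 8 -12

Derivation:
x = q = 4
z = r = -12
y = -x - z = -(4) - (-12) = 8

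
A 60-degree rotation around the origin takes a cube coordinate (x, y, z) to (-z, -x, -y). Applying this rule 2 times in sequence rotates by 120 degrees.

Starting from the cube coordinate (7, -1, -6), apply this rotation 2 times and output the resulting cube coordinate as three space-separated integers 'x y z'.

Answer: -1 -6 7

Derivation:
Start: (7, -1, -6)
Step 1: (7, -1, -6) -> (-(-6), -(7), -(-1)) = (6, -7, 1)
Step 2: (6, -7, 1) -> (-(1), -(6), -(-7)) = (-1, -6, 7)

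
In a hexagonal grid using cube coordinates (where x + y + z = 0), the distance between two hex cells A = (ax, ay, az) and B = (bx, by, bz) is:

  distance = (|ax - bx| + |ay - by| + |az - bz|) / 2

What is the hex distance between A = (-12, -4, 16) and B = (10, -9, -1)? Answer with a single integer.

|ax - bx| = |-12 - 10| = 22
|ay - by| = |-4 - (-9)| = 5
|az - bz| = |16 - (-1)| = 17
distance = (22 + 5 + 17) / 2 = 44 / 2 = 22

Answer: 22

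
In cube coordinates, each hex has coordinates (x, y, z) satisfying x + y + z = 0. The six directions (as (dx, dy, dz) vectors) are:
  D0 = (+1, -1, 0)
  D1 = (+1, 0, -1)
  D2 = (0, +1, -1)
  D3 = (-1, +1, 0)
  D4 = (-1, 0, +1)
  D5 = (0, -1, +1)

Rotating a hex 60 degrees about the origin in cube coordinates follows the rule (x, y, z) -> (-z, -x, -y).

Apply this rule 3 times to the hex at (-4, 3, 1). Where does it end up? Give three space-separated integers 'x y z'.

Start: (-4, 3, 1)
Step 1: (-4, 3, 1) -> (-(1), -(-4), -(3)) = (-1, 4, -3)
Step 2: (-1, 4, -3) -> (-(-3), -(-1), -(4)) = (3, 1, -4)
Step 3: (3, 1, -4) -> (-(-4), -(3), -(1)) = (4, -3, -1)

Answer: 4 -3 -1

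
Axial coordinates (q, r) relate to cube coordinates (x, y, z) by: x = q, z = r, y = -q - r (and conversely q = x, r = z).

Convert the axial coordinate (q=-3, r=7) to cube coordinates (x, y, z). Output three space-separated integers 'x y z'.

x = q = -3
z = r = 7
y = -x - z = -(-3) - (7) = -4

Answer: -3 -4 7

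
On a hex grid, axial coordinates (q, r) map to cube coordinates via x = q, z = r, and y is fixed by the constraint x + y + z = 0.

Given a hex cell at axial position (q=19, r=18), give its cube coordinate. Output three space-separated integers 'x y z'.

x = q = 19
z = r = 18
y = -x - z = -(19) - (18) = -37

Answer: 19 -37 18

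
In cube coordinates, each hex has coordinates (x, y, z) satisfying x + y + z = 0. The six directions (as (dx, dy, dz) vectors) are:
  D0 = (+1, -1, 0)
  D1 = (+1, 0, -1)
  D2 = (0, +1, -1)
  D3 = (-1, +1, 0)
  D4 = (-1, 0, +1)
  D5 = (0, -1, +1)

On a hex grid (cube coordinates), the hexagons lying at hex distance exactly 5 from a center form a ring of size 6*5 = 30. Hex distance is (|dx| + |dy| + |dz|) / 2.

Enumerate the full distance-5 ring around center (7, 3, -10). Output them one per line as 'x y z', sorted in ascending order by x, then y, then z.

Answer: 2 3 -5
2 4 -6
2 5 -7
2 6 -8
2 7 -9
2 8 -10
3 2 -5
3 8 -11
4 1 -5
4 8 -12
5 0 -5
5 8 -13
6 -1 -5
6 8 -14
7 -2 -5
7 8 -15
8 -2 -6
8 7 -15
9 -2 -7
9 6 -15
10 -2 -8
10 5 -15
11 -2 -9
11 4 -15
12 -2 -10
12 -1 -11
12 0 -12
12 1 -13
12 2 -14
12 3 -15

Derivation:
Walk ring at distance 5 from (7, 3, -10):
Start at center + D4*5 = (2, 3, -5)
  hex 0: (2, 3, -5)
  hex 1: (3, 2, -5)
  hex 2: (4, 1, -5)
  hex 3: (5, 0, -5)
  hex 4: (6, -1, -5)
  hex 5: (7, -2, -5)
  hex 6: (8, -2, -6)
  hex 7: (9, -2, -7)
  hex 8: (10, -2, -8)
  hex 9: (11, -2, -9)
  hex 10: (12, -2, -10)
  hex 11: (12, -1, -11)
  hex 12: (12, 0, -12)
  hex 13: (12, 1, -13)
  hex 14: (12, 2, -14)
  hex 15: (12, 3, -15)
  hex 16: (11, 4, -15)
  hex 17: (10, 5, -15)
  hex 18: (9, 6, -15)
  hex 19: (8, 7, -15)
  hex 20: (7, 8, -15)
  hex 21: (6, 8, -14)
  hex 22: (5, 8, -13)
  hex 23: (4, 8, -12)
  hex 24: (3, 8, -11)
  hex 25: (2, 8, -10)
  hex 26: (2, 7, -9)
  hex 27: (2, 6, -8)
  hex 28: (2, 5, -7)
  hex 29: (2, 4, -6)
Sorted: 30 hexes.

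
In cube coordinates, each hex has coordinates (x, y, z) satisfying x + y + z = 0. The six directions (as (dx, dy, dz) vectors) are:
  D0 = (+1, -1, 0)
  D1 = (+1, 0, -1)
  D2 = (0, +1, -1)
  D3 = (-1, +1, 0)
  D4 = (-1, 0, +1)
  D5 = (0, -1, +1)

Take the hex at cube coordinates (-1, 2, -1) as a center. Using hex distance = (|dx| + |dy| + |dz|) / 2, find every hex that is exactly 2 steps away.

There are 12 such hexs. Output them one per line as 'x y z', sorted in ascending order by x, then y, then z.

Answer: -3 2 1
-3 3 0
-3 4 -1
-2 1 1
-2 4 -2
-1 0 1
-1 4 -3
0 0 0
0 3 -3
1 0 -1
1 1 -2
1 2 -3

Derivation:
Walk ring at distance 2 from (-1, 2, -1):
Start at center + D4*2 = (-3, 2, 1)
  hex 0: (-3, 2, 1)
  hex 1: (-2, 1, 1)
  hex 2: (-1, 0, 1)
  hex 3: (0, 0, 0)
  hex 4: (1, 0, -1)
  hex 5: (1, 1, -2)
  hex 6: (1, 2, -3)
  hex 7: (0, 3, -3)
  hex 8: (-1, 4, -3)
  hex 9: (-2, 4, -2)
  hex 10: (-3, 4, -1)
  hex 11: (-3, 3, 0)
Sorted: 12 hexes.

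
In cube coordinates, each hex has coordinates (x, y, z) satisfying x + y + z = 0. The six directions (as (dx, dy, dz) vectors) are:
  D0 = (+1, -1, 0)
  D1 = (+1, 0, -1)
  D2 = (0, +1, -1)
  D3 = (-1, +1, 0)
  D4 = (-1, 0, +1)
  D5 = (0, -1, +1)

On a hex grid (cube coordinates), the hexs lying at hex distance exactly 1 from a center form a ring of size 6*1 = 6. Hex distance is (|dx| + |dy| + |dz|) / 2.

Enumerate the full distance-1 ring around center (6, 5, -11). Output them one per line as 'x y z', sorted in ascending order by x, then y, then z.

Answer: 5 5 -10
5 6 -11
6 4 -10
6 6 -12
7 4 -11
7 5 -12

Derivation:
Walk ring at distance 1 from (6, 5, -11):
Start at center + D4*1 = (5, 5, -10)
  hex 0: (5, 5, -10)
  hex 1: (6, 4, -10)
  hex 2: (7, 4, -11)
  hex 3: (7, 5, -12)
  hex 4: (6, 6, -12)
  hex 5: (5, 6, -11)
Sorted: 6 hexes.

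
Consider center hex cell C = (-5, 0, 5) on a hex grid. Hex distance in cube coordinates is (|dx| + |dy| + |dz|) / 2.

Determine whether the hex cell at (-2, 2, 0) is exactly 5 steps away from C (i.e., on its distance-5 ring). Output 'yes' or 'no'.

Answer: yes

Derivation:
|px - cx| = |-2 - (-5)| = 3
|py - cy| = |2 - 0| = 2
|pz - cz| = |0 - 5| = 5
distance = (3+2+5)/2 = 10/2 = 5
radius = 5; distance == radius -> yes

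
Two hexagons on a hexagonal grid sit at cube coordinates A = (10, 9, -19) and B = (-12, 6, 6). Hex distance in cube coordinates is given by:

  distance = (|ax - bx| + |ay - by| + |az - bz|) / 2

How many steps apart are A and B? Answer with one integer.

Answer: 25

Derivation:
|ax - bx| = |10 - (-12)| = 22
|ay - by| = |9 - 6| = 3
|az - bz| = |-19 - 6| = 25
distance = (22 + 3 + 25) / 2 = 50 / 2 = 25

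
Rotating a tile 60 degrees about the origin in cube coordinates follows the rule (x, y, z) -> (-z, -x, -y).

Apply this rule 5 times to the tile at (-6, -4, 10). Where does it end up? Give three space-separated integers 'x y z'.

Start: (-6, -4, 10)
Step 1: (-6, -4, 10) -> (-(10), -(-6), -(-4)) = (-10, 6, 4)
Step 2: (-10, 6, 4) -> (-(4), -(-10), -(6)) = (-4, 10, -6)
Step 3: (-4, 10, -6) -> (-(-6), -(-4), -(10)) = (6, 4, -10)
Step 4: (6, 4, -10) -> (-(-10), -(6), -(4)) = (10, -6, -4)
Step 5: (10, -6, -4) -> (-(-4), -(10), -(-6)) = (4, -10, 6)

Answer: 4 -10 6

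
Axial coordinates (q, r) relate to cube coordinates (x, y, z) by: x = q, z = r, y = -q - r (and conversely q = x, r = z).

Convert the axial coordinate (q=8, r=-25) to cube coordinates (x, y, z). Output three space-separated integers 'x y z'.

x = q = 8
z = r = -25
y = -x - z = -(8) - (-25) = 17

Answer: 8 17 -25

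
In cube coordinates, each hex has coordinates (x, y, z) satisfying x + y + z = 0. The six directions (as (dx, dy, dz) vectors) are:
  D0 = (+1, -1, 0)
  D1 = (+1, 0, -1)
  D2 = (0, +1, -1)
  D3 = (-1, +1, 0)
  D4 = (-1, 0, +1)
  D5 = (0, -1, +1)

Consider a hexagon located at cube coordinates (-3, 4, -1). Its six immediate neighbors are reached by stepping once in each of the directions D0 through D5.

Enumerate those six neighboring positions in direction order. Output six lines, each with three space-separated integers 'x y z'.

Answer: -2 3 -1
-2 4 -2
-3 5 -2
-4 5 -1
-4 4 0
-3 3 0

Derivation:
Center: (-3, 4, -1). Add each direction:
  D0: (-3, 4, -1) + (1, -1, 0) = (-2, 3, -1)
  D1: (-3, 4, -1) + (1, 0, -1) = (-2, 4, -2)
  D2: (-3, 4, -1) + (0, 1, -1) = (-3, 5, -2)
  D3: (-3, 4, -1) + (-1, 1, 0) = (-4, 5, -1)
  D4: (-3, 4, -1) + (-1, 0, 1) = (-4, 4, 0)
  D5: (-3, 4, -1) + (0, -1, 1) = (-3, 3, 0)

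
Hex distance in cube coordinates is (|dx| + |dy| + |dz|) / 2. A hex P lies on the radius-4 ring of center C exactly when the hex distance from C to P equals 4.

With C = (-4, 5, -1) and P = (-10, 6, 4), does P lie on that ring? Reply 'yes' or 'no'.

Answer: no

Derivation:
|px - cx| = |-10 - (-4)| = 6
|py - cy| = |6 - 5| = 1
|pz - cz| = |4 - (-1)| = 5
distance = (6+1+5)/2 = 12/2 = 6
radius = 4; distance != radius -> no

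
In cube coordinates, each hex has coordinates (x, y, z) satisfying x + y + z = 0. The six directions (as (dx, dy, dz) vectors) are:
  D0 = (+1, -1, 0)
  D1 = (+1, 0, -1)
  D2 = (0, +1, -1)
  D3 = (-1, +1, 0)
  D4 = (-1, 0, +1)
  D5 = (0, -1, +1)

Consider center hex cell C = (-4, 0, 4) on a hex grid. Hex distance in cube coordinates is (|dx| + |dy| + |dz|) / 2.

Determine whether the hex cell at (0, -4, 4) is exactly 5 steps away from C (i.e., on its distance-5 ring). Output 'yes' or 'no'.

Answer: no

Derivation:
|px - cx| = |0 - (-4)| = 4
|py - cy| = |-4 - 0| = 4
|pz - cz| = |4 - 4| = 0
distance = (4+4+0)/2 = 8/2 = 4
radius = 5; distance != radius -> no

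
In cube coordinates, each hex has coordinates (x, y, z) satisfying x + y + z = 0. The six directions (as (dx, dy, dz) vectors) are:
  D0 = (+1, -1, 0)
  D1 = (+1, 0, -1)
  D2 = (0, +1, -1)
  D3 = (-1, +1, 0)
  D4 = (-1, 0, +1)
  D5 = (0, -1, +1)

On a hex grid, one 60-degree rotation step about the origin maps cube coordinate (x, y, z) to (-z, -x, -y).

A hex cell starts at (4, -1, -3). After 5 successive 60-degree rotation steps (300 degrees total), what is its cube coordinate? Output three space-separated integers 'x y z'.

Answer: 1 3 -4

Derivation:
Start: (4, -1, -3)
Step 1: (4, -1, -3) -> (-(-3), -(4), -(-1)) = (3, -4, 1)
Step 2: (3, -4, 1) -> (-(1), -(3), -(-4)) = (-1, -3, 4)
Step 3: (-1, -3, 4) -> (-(4), -(-1), -(-3)) = (-4, 1, 3)
Step 4: (-4, 1, 3) -> (-(3), -(-4), -(1)) = (-3, 4, -1)
Step 5: (-3, 4, -1) -> (-(-1), -(-3), -(4)) = (1, 3, -4)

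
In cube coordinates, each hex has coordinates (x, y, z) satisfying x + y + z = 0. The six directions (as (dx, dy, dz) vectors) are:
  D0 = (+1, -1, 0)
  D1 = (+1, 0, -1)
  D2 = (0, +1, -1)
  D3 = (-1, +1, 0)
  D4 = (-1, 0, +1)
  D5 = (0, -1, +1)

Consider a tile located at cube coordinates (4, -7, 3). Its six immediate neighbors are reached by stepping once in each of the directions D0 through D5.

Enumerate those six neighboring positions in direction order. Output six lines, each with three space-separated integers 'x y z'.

Answer: 5 -8 3
5 -7 2
4 -6 2
3 -6 3
3 -7 4
4 -8 4

Derivation:
Center: (4, -7, 3). Add each direction:
  D0: (4, -7, 3) + (1, -1, 0) = (5, -8, 3)
  D1: (4, -7, 3) + (1, 0, -1) = (5, -7, 2)
  D2: (4, -7, 3) + (0, 1, -1) = (4, -6, 2)
  D3: (4, -7, 3) + (-1, 1, 0) = (3, -6, 3)
  D4: (4, -7, 3) + (-1, 0, 1) = (3, -7, 4)
  D5: (4, -7, 3) + (0, -1, 1) = (4, -8, 4)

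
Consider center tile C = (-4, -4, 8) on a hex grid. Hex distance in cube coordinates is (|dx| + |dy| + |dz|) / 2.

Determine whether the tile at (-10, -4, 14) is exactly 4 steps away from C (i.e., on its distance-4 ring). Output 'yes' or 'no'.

|px - cx| = |-10 - (-4)| = 6
|py - cy| = |-4 - (-4)| = 0
|pz - cz| = |14 - 8| = 6
distance = (6+0+6)/2 = 12/2 = 6
radius = 4; distance != radius -> no

Answer: no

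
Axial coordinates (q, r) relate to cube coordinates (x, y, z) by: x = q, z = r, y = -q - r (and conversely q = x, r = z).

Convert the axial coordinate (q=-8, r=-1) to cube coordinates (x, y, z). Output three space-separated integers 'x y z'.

Answer: -8 9 -1

Derivation:
x = q = -8
z = r = -1
y = -x - z = -(-8) - (-1) = 9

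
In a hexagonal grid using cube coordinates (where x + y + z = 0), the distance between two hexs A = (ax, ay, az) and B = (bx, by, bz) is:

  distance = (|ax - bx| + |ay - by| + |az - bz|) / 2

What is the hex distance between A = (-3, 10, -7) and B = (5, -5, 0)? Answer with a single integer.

Answer: 15

Derivation:
|ax - bx| = |-3 - 5| = 8
|ay - by| = |10 - (-5)| = 15
|az - bz| = |-7 - 0| = 7
distance = (8 + 15 + 7) / 2 = 30 / 2 = 15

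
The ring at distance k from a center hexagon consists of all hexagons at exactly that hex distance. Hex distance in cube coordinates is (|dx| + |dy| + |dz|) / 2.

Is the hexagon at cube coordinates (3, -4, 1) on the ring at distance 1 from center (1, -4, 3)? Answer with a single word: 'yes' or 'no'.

Answer: no

Derivation:
|px - cx| = |3 - 1| = 2
|py - cy| = |-4 - (-4)| = 0
|pz - cz| = |1 - 3| = 2
distance = (2+0+2)/2 = 4/2 = 2
radius = 1; distance != radius -> no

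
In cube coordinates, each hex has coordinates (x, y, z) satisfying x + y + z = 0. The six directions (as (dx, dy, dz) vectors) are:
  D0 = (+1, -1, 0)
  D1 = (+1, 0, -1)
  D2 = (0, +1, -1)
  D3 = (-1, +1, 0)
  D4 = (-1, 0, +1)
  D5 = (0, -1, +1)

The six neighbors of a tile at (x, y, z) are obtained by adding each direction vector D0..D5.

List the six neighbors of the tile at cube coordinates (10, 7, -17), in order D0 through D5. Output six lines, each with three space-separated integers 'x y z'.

Center: (10, 7, -17). Add each direction:
  D0: (10, 7, -17) + (1, -1, 0) = (11, 6, -17)
  D1: (10, 7, -17) + (1, 0, -1) = (11, 7, -18)
  D2: (10, 7, -17) + (0, 1, -1) = (10, 8, -18)
  D3: (10, 7, -17) + (-1, 1, 0) = (9, 8, -17)
  D4: (10, 7, -17) + (-1, 0, 1) = (9, 7, -16)
  D5: (10, 7, -17) + (0, -1, 1) = (10, 6, -16)

Answer: 11 6 -17
11 7 -18
10 8 -18
9 8 -17
9 7 -16
10 6 -16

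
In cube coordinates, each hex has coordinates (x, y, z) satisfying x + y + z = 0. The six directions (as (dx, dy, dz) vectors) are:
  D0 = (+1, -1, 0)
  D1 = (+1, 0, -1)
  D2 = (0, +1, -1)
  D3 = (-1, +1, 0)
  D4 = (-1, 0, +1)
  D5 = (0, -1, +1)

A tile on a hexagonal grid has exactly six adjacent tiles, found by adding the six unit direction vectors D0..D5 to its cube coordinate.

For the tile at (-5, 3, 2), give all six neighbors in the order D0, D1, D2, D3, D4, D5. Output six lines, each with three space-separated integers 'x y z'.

Center: (-5, 3, 2). Add each direction:
  D0: (-5, 3, 2) + (1, -1, 0) = (-4, 2, 2)
  D1: (-5, 3, 2) + (1, 0, -1) = (-4, 3, 1)
  D2: (-5, 3, 2) + (0, 1, -1) = (-5, 4, 1)
  D3: (-5, 3, 2) + (-1, 1, 0) = (-6, 4, 2)
  D4: (-5, 3, 2) + (-1, 0, 1) = (-6, 3, 3)
  D5: (-5, 3, 2) + (0, -1, 1) = (-5, 2, 3)

Answer: -4 2 2
-4 3 1
-5 4 1
-6 4 2
-6 3 3
-5 2 3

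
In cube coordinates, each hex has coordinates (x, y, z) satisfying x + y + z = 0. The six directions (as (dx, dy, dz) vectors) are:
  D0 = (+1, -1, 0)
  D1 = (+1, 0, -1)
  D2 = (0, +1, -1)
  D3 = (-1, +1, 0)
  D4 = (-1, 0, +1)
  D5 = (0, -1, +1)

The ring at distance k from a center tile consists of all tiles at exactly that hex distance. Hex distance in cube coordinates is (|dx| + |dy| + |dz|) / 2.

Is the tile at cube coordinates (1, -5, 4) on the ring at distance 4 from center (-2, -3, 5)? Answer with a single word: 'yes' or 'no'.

|px - cx| = |1 - (-2)| = 3
|py - cy| = |-5 - (-3)| = 2
|pz - cz| = |4 - 5| = 1
distance = (3+2+1)/2 = 6/2 = 3
radius = 4; distance != radius -> no

Answer: no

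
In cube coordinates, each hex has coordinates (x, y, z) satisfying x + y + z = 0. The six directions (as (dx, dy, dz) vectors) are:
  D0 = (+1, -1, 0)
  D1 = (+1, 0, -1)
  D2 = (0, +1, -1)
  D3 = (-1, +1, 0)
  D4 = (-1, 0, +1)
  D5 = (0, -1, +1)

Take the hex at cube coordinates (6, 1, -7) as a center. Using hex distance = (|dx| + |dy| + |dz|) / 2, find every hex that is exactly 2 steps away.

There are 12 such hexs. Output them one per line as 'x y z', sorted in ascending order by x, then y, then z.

Answer: 4 1 -5
4 2 -6
4 3 -7
5 0 -5
5 3 -8
6 -1 -5
6 3 -9
7 -1 -6
7 2 -9
8 -1 -7
8 0 -8
8 1 -9

Derivation:
Walk ring at distance 2 from (6, 1, -7):
Start at center + D4*2 = (4, 1, -5)
  hex 0: (4, 1, -5)
  hex 1: (5, 0, -5)
  hex 2: (6, -1, -5)
  hex 3: (7, -1, -6)
  hex 4: (8, -1, -7)
  hex 5: (8, 0, -8)
  hex 6: (8, 1, -9)
  hex 7: (7, 2, -9)
  hex 8: (6, 3, -9)
  hex 9: (5, 3, -8)
  hex 10: (4, 3, -7)
  hex 11: (4, 2, -6)
Sorted: 12 hexes.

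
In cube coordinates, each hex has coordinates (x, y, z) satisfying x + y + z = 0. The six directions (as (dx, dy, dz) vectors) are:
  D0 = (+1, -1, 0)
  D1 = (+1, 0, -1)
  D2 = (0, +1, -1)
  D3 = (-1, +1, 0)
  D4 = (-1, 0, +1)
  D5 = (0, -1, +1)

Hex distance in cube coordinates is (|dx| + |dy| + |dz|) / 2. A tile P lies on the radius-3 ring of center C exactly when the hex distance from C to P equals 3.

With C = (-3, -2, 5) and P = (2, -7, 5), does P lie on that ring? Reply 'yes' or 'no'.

Answer: no

Derivation:
|px - cx| = |2 - (-3)| = 5
|py - cy| = |-7 - (-2)| = 5
|pz - cz| = |5 - 5| = 0
distance = (5+5+0)/2 = 10/2 = 5
radius = 3; distance != radius -> no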